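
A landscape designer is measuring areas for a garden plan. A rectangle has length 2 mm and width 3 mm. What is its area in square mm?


Shape: rectangle
Length l = 2 mm, Width w = 3 mm
Formula: A = l * w
A = 2 * 3
A = 6
6 mm^2


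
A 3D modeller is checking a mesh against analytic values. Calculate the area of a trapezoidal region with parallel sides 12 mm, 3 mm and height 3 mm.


Shape: trapezoid
Parallel sides a = 12 mm, b = 3 mm; Height h = 3 mm
Formula: A = (a + b) * h / 2
a + b = 12 + 3 = 15
A = 15 * 3 / 2
A = 45 / 2
A = 22.5
22.5 mm^2


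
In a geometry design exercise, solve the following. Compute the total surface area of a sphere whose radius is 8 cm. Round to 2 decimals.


Shape: sphere
Radius r = 8 cm
Formula: SA = 4 * pi * r^2
r^2 = 64
SA = 4 * pi * 64
SA = 256 * pi
SA = 804.25
804.25 cm^2


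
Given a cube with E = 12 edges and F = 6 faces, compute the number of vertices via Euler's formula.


Polyhedron: cube
Euler's formula for convex polyhedra: V - E + F = 2
Given: E = 12 edges and F = 6 faces
Solve for V:
V = 2 + E - F = 2 + 12 - 6 = 8
8 vertices


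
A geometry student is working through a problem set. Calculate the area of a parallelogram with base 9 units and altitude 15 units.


Shape: parallelogram
Base b = 9 units, Height h = 15 units
Formula: A = b * h
A = 9 * 15
A = 135
135 units^2


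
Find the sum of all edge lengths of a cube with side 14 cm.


Shape: cube
Side s = 14 cm
A cube has 12 edges, all equal.
Formula: total edge length = 12 * s
Total = 12 * 14
Total = 168
168 cm


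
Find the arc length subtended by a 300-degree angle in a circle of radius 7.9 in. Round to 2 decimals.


Shape: circular arc
Radius r = 7.9 in, Angle = 300 degrees
Formula: L = (angle/360) * 2 * pi * r
2 * pi * r = 15.8 * pi
L = (300/360) * 15.8 * pi
L = 13.166667 * pi
L = 41.36
41.36 in


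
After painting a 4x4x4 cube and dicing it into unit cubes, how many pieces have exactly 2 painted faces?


Large cube: 4 x 4 x 4, cut into unit cubes.
n = 4, so n - 2 = 2
Cubes with 2 painted faces lie along the edges, excluding corners.
A cube has 12 edges; each contributes (n - 2) = 2 such cubes.
Count = 12 * 2 = 24
24 unit cubes


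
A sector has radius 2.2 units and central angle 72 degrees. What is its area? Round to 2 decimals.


Shape: circular sector
Radius r = 2.2 units, Angle = 72 degrees
Formula: A = (angle/360) * pi * r^2
r^2 = 4.84
Fraction of circle = 72/360
A = (72/360) * pi * 4.84
A = 0.968 * pi
A = 3.04
3.04 units^2


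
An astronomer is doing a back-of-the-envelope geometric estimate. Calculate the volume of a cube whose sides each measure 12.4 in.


Shape: cube
Side s = 12.4 in
Formula: V = s^3
V = 12.4 * 12.4 * 12.4
V = 153.76 * 12.4
V = 1906.624
1906.624 in^3


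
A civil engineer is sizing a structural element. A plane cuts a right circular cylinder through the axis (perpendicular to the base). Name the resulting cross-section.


Solid: right circular cylinder
Cutting plane: through the axis (perpendicular to the base)
Visualize the intersection of the plane with the solid's surface.
The boundary of the cut region is a rectangle.
rectangle


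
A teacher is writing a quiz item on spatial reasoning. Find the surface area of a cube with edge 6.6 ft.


Shape: cube
Side s = 6.6 ft
A cube has 6 square faces.
Formula: SA = 6 * s^2
s^2 = 43.56
SA = 6 * 43.56
SA = 261.36
261.36 ft^2


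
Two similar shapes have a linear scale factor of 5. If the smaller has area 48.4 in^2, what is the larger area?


Linear scale factor k = 5
Original area = 48.4 in^2
Rule: under a linear scaling by k, areas scale by k^2.
k^2 = 5^2 = 25
New area = 48.4 * 25
New area = 1210
1210 in^2


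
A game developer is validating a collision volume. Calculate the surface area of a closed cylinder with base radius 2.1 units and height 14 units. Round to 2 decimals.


Shape: closed cylinder
Radius r = 2.1 units, Height h = 14 units
Formula: SA = 2*pi*r^2 + 2*pi*r*h = 2*pi*r*(r + h)
r + h = 16.1
2 * r * (r + h) = 2 * 2.1 * 16.1 = 67.62
SA = 67.62 * pi
SA = 212.43
212.43 units^2


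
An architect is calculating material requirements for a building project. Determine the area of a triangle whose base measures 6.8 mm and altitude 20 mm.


Shape: triangle
Base b = 6.8 mm, Height h = 20 mm
Formula: A = (1/2) * b * h
A = 0.5 * 6.8 * 20
A = 0.5 * 136
A = 68
68 mm^2


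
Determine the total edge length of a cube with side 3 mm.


Shape: cube
Side s = 3 mm
A cube has 12 edges, all equal.
Formula: total edge length = 12 * s
Total = 12 * 3
Total = 36
36 mm


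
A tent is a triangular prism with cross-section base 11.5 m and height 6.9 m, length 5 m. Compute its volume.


Shape: triangular prism
Triangle base = 11.5 m, triangle height = 6.9 m, prism length L = 5 m
Formula: V = (1/2 * b * h_tri) * L
Cross-section area = 0.5 * 11.5 * 6.9 = 39.675
V = 39.675 * 5
V = 198.375
198.375 m^3


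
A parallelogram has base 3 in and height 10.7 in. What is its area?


Shape: parallelogram
Base b = 3 in, Height h = 10.7 in
Formula: A = b * h
A = 3 * 10.7
A = 32.1
32.1 in^2


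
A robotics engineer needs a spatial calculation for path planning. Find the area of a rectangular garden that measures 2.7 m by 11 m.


Shape: rectangle
Length l = 2.7 m, Width w = 11 m
Formula: A = l * w
A = 2.7 * 11
A = 29.7
29.7 m^2


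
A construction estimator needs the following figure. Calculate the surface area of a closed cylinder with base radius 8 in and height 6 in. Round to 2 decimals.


Shape: closed cylinder
Radius r = 8 in, Height h = 6 in
Formula: SA = 2*pi*r^2 + 2*pi*r*h = 2*pi*r*(r + h)
r + h = 14
2 * r * (r + h) = 2 * 8 * 14 = 224
SA = 224 * pi
SA = 703.72
703.72 in^2


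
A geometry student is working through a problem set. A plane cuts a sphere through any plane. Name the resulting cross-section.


Solid: sphere
Cutting plane: through any plane
Visualize the intersection of the plane with the solid's surface.
The boundary of the cut region is a circle.
circle


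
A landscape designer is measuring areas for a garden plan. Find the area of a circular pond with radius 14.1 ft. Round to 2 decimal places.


Shape: circle
Radius r = 14.1 ft
Formula: A = pi * r^2
r^2 = 14.1^2 = 198.81
A = pi * 198.81
A = 624.58
624.58 ft^2


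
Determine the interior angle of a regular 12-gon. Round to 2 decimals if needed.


Shape: regular dodecagon (12 sides)
Formula: interior angle = (n - 2) * 180 / n
(n - 2) = 10
(n - 2) * 180 = 1800
angle = 1800 / 12
angle = 150
150 degrees


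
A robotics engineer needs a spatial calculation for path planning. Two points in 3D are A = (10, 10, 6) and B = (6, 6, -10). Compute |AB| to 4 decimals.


3D distance between two points
P1 = (10, 10, 6), P2 = (6, 6, -10)
Formula: d = sqrt((x2-x1)^2 + (y2-y1)^2 + (z2-z1)^2)
dx = 6 - 10 = -4
dy = 6 - 10 = -4
dz = -10 - 6 = -16
dx^2 + dy^2 + dz^2 = 16 + 16 + 256 = 288
d = sqrt(288)
d = 16.9706
16.9706 units


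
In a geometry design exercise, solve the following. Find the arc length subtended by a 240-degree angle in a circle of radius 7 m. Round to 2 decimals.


Shape: circular arc
Radius r = 7 m, Angle = 240 degrees
Formula: L = (angle/360) * 2 * pi * r
2 * pi * r = 14 * pi
L = (240/360) * 14 * pi
L = 9.333333 * pi
L = 29.32
29.32 m


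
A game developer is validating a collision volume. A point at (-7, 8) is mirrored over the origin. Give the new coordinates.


Transformation: reflection
Original point: (-7, 8)
Rule for reflection through the origin: (x, y) -> (-x, -y)
Apply: (-7, 8) -> (7, -8)
(7, -8)


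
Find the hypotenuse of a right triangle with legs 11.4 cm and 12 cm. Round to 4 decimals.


Shape: right triangle
Legs a = 11.4 cm, b = 12 cm
Formula: c = sqrt(a^2 + b^2)
a^2 = 129.96, b^2 = 144
a^2 + b^2 = 273.96
c = sqrt(273.96)
c = 16.5517
16.5517 cm


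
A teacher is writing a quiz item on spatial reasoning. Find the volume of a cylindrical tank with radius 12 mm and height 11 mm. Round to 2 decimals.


Shape: cylinder
Radius r = 12 mm, Height h = 11 mm
Formula: V = pi * r^2 * h
r^2 = 144
V = pi * 144 * 11
V = 1584 * pi
V = 4976.28
4976.28 mm^3


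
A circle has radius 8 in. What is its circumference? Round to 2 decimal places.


Shape: circle
Radius r = 8 in
Formula: C = 2 * pi * r
C = 2 * pi * 8
C = 16 * pi
C = 50.27
50.27 in


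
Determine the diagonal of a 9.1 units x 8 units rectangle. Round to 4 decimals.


Shape: rectangle (diagonal via Pythagoras)
Sides: 9.1 units and 8 units
Formula: d = sqrt(l^2 + w^2)
l^2 = 82.81, w^2 = 64
l^2 + w^2 = 146.81
d = sqrt(146.81)
d = 12.1165
12.1165 units


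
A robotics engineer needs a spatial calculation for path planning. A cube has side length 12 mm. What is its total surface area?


Shape: cube
Side s = 12 mm
A cube has 6 square faces.
Formula: SA = 6 * s^2
s^2 = 144
SA = 6 * 144
SA = 864
864 mm^2


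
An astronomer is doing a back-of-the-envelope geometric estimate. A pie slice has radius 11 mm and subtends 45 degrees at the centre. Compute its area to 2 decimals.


Shape: circular sector
Radius r = 11 mm, Angle = 45 degrees
Formula: A = (angle/360) * pi * r^2
r^2 = 121
Fraction of circle = 45/360
A = (45/360) * pi * 121
A = 15.125 * pi
A = 47.52
47.52 mm^2


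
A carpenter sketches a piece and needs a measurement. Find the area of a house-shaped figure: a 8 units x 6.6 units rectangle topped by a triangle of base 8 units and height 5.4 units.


Composite shape: rectangle + triangle
Rectangle area = 8 * 6.6 = 52.8
Triangle area = 0.5 * 8 * 5.4 = 21.6
Total = 52.8 + 21.6
Total = 74.4
74.4 units^2


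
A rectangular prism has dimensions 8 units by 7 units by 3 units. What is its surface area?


Shape: rectangular prism
l = 8 units, w = 7 units, h = 3 units
Formula: SA = 2(lw + lh + wh)
lw = 56, lh = 24, wh = 21
lw + lh + wh = 101
SA = 2 * 101
SA = 202
202 units^2


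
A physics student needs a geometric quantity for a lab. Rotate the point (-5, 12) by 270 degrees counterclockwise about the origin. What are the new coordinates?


Transformation: rotation about the origin
Original point: (-5, 12)
Rule for 270 deg counterclockwise: (x, y) -> (y, -x)
Apply: (-5, 12) -> (12, 5)
(12, 5)


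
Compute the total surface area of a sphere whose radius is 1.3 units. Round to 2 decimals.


Shape: sphere
Radius r = 1.3 units
Formula: SA = 4 * pi * r^2
r^2 = 1.69
SA = 4 * pi * 1.69
SA = 6.76 * pi
SA = 21.24
21.24 units^2


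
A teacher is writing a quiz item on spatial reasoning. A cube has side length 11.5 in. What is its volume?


Shape: cube
Side s = 11.5 in
Formula: V = s^3
V = 11.5 * 11.5 * 11.5
V = 132.25 * 11.5
V = 1520.875
1520.875 in^3


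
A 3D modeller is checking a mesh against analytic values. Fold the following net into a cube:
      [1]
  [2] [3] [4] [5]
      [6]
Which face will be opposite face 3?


Net: cross layout. Take square 3 as the base (bottom).
Fold the four squares in the horizontal row up around 3: 2 -> left, 4 -> right, 5 wraps to the top.
Fold 1 and 6 up from 3: 1 -> back, 6 -> front.
Opposite pairs are therefore: (1, 6), (2, 4), (3, 5).
Face 3 is opposite face 5.
face 5


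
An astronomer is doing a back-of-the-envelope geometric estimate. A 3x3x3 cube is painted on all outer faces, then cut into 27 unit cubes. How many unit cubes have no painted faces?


Large cube: 3 x 3 x 3, cut into unit cubes.
n = 3, so n - 2 = 1
Unpainted cubes form the interior (n - 2)^3 block.
(n - 2)^3 = 1^3 = 1
1 unit cubes


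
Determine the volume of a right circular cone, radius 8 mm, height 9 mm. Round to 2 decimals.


Shape: cone
Radius r = 8 mm, Height h = 9 mm
Formula: V = (1/3) * pi * r^2 * h
r^2 = 64
pi * r^2 * h = pi * 64 * 9 = 576 * pi
V = 576 * pi / 3
V = 603.19
603.19 mm^3


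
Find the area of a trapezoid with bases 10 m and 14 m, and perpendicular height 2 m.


Shape: trapezoid
Parallel sides a = 10 m, b = 14 m; Height h = 2 m
Formula: A = (a + b) * h / 2
a + b = 10 + 14 = 24
A = 24 * 2 / 2
A = 48 / 2
A = 24
24 m^2


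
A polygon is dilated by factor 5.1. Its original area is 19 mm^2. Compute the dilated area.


Linear scale factor k = 5.1
Original area = 19 mm^2
Rule: under a linear scaling by k, areas scale by k^2.
k^2 = 5.1^2 = 26.01
New area = 19 * 26.01
New area = 494.19
494.19 mm^2


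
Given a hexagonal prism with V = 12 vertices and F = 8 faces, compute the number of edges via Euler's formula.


Polyhedron: hexagonal prism
Euler's formula for convex polyhedra: V - E + F = 2
Given: V = 12 vertices and F = 8 faces
Solve for E:
E = V + F - 2 = 12 + 8 - 2 = 18
18 edges


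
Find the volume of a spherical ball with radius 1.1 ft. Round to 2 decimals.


Shape: sphere
Radius r = 1.1 ft
Formula: V = (4/3) * pi * r^3
r^3 = 1.331
(4/3) * 1.331 = 1.774667
V = 1.774667 * pi
V = 5.58
5.58 ft^3


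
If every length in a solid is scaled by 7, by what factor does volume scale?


Linear scale factor k = 7
Rule: under a linear scaling by k, volumes scale by k^3.
k^3 = 7 * 7 * 7
k^3 = 49 * 7
k^3 = 343
Volume scales by a factor of 343.
343 (dimensionless)


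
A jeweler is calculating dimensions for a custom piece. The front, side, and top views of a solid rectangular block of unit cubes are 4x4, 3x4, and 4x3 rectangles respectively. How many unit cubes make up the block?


Orthographic views of a solid rectangular block:
Front view 4 x 4 -> length = 4, height = 4
Side view 3 x 4 -> width = 3, height = 4 (consistent)
Top view 4 x 3 -> confirms length = 4, width = 3
The block is 4 x 3 x 4.
Total unit cubes = 4 * 3 * 4 = 48
48 unit cubes


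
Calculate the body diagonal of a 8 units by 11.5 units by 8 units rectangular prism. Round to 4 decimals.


Shape: rectangular box (space diagonal)
l = 8 units, w = 11.5 units, h = 8 units
Visualize: the diagonal of the base, then a right triangle with that diagonal and the height.
Formula: d = sqrt(l^2 + w^2 + h^2)
l^2 + w^2 + h^2 = 64 + 132.25 + 64 = 260.25
d = sqrt(260.25)
d = 16.1323
16.1323 units


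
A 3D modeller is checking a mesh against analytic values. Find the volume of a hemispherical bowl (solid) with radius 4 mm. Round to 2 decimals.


Shape: hemisphere (half of a sphere)
Radius r = 4 mm
Formula: V = (1/2) * (4/3) * pi * r^3 = (2/3) * pi * r^3
r^3 = 64
(2/3) * 64 = 42.666667
V = 42.666667 * pi
V = 134.04
134.04 mm^3


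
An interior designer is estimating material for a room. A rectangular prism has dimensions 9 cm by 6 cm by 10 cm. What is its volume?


Shape: rectangular prism
l = 9 cm, w = 6 cm, h = 10 cm
Formula: V = l * w * h
V = 9 * 6 * 10
V = 54 * 10
V = 540
540 cm^3


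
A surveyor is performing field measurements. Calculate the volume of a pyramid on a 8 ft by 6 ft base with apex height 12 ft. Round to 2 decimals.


Shape: rectangular pyramid
Base: 8 ft x 6 ft, Height h = 12 ft
Formula: V = (1/3) * base_area * h
base_area = 8 * 6 = 48
base_area * h = 48 * 12 = 576
V = 576 / 3
V = 192
192 ft^3


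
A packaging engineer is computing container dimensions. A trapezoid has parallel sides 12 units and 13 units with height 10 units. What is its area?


Shape: trapezoid
Parallel sides a = 12 units, b = 13 units; Height h = 10 units
Formula: A = (a + b) * h / 2
a + b = 12 + 13 = 25
A = 25 * 10 / 2
A = 250 / 2
A = 125
125 units^2


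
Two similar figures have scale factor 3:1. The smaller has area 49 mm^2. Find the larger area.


Linear scale factor k = 3
Original area = 49 mm^2
Rule: under a linear scaling by k, areas scale by k^2.
k^2 = 3^2 = 9
New area = 49 * 9
New area = 441
441 mm^2


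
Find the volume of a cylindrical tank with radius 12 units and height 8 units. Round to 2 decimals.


Shape: cylinder
Radius r = 12 units, Height h = 8 units
Formula: V = pi * r^2 * h
r^2 = 144
V = pi * 144 * 8
V = 1152 * pi
V = 3619.11
3619.11 units^3


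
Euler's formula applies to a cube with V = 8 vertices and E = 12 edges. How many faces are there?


Polyhedron: cube
Euler's formula for convex polyhedra: V - E + F = 2
Given: V = 8 vertices and E = 12 edges
Solve for F:
F = 2 + E - V = 2 + 12 - 8 = 6
6 faces


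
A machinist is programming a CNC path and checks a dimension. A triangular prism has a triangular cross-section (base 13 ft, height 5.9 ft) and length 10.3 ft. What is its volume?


Shape: triangular prism
Triangle base = 13 ft, triangle height = 5.9 ft, prism length L = 10.3 ft
Formula: V = (1/2 * b * h_tri) * L
Cross-section area = 0.5 * 13 * 5.9 = 38.35
V = 38.35 * 10.3
V = 395.005
395.005 ft^3


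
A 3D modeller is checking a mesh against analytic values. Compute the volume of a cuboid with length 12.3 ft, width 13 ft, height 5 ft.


Shape: rectangular prism
l = 12.3 ft, w = 13 ft, h = 5 ft
Formula: V = l * w * h
V = 12.3 * 13 * 5
V = 159.9 * 5
V = 799.5
799.5 ft^3


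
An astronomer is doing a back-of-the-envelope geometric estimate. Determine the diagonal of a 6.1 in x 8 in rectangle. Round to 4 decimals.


Shape: rectangle (diagonal via Pythagoras)
Sides: 6.1 in and 8 in
Formula: d = sqrt(l^2 + w^2)
l^2 = 37.21, w^2 = 64
l^2 + w^2 = 101.21
d = sqrt(101.21)
d = 10.0603
10.0603 in


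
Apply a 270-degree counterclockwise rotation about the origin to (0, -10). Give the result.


Transformation: rotation about the origin
Original point: (0, -10)
Rule for 270 deg counterclockwise: (x, y) -> (y, -x)
Apply: (0, -10) -> (-10, 0)
(-10, 0)


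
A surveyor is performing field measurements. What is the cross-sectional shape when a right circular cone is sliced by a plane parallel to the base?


Solid: right circular cone
Cutting plane: parallel to the base
Visualize the intersection of the plane with the solid's surface.
The boundary of the cut region is a circle.
circle


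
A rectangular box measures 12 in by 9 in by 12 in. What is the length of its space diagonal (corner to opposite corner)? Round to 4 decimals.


Shape: rectangular box (space diagonal)
l = 12 in, w = 9 in, h = 12 in
Visualize: the diagonal of the base, then a right triangle with that diagonal and the height.
Formula: d = sqrt(l^2 + w^2 + h^2)
l^2 + w^2 + h^2 = 144 + 81 + 144 = 369
d = sqrt(369)
d = 19.2094
19.2094 in


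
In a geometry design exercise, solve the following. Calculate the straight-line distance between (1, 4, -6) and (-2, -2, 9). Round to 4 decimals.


3D distance between two points
P1 = (1, 4, -6), P2 = (-2, -2, 9)
Formula: d = sqrt((x2-x1)^2 + (y2-y1)^2 + (z2-z1)^2)
dx = -2 - 1 = -3
dy = -2 - 4 = -6
dz = 9 - -6 = 15
dx^2 + dy^2 + dz^2 = 9 + 36 + 225 = 270
d = sqrt(270)
d = 16.4317
16.4317 units


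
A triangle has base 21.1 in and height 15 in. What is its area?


Shape: triangle
Base b = 21.1 in, Height h = 15 in
Formula: A = (1/2) * b * h
A = 0.5 * 21.1 * 15
A = 0.5 * 316.5
A = 158.25
158.25 in^2


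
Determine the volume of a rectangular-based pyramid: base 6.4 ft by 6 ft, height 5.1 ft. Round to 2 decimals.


Shape: rectangular pyramid
Base: 6.4 ft x 6 ft, Height h = 5.1 ft
Formula: V = (1/3) * base_area * h
base_area = 6.4 * 6 = 38.4
base_area * h = 38.4 * 5.1 = 195.84
V = 195.84 / 3
V = 65.28
65.28 ft^3


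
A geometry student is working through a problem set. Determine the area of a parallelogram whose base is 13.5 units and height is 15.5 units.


Shape: parallelogram
Base b = 13.5 units, Height h = 15.5 units
Formula: A = b * h
A = 13.5 * 15.5
A = 209.25
209.25 units^2


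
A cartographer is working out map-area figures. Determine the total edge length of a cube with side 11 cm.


Shape: cube
Side s = 11 cm
A cube has 12 edges, all equal.
Formula: total edge length = 12 * s
Total = 12 * 11
Total = 132
132 cm


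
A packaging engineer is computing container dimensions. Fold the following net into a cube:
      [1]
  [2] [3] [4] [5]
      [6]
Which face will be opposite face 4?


Net: cross layout. Take square 3 as the base (bottom).
Fold the four squares in the horizontal row up around 3: 2 -> left, 4 -> right, 5 wraps to the top.
Fold 1 and 6 up from 3: 1 -> back, 6 -> front.
Opposite pairs are therefore: (1, 6), (2, 4), (3, 5).
Face 4 is opposite face 2.
face 2


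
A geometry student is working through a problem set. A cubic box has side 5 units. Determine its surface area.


Shape: cube
Side s = 5 units
A cube has 6 square faces.
Formula: SA = 6 * s^2
s^2 = 25
SA = 6 * 25
SA = 150
150 units^2


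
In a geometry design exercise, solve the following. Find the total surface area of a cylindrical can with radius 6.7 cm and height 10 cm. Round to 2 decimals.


Shape: closed cylinder
Radius r = 6.7 cm, Height h = 10 cm
Formula: SA = 2*pi*r^2 + 2*pi*r*h = 2*pi*r*(r + h)
r + h = 16.7
2 * r * (r + h) = 2 * 6.7 * 16.7 = 223.78
SA = 223.78 * pi
SA = 703.03
703.03 cm^2


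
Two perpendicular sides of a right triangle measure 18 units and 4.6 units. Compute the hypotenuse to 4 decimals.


Shape: right triangle
Legs a = 18 units, b = 4.6 units
Formula: c = sqrt(a^2 + b^2)
a^2 = 324, b^2 = 21.16
a^2 + b^2 = 345.16
c = sqrt(345.16)
c = 18.5785
18.5785 units


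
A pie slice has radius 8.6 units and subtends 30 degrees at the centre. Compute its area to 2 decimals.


Shape: circular sector
Radius r = 8.6 units, Angle = 30 degrees
Formula: A = (angle/360) * pi * r^2
r^2 = 73.96
Fraction of circle = 30/360
A = (30/360) * pi * 73.96
A = 6.163333 * pi
A = 19.36
19.36 units^2


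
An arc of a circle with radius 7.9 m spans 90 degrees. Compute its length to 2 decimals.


Shape: circular arc
Radius r = 7.9 m, Angle = 90 degrees
Formula: L = (angle/360) * 2 * pi * r
2 * pi * r = 15.8 * pi
L = (90/360) * 15.8 * pi
L = 3.95 * pi
L = 12.41
12.41 m


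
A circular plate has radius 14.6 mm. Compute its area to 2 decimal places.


Shape: circle
Radius r = 14.6 mm
Formula: A = pi * r^2
r^2 = 14.6^2 = 213.16
A = pi * 213.16
A = 669.66
669.66 mm^2


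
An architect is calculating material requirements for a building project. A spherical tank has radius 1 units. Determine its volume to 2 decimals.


Shape: sphere
Radius r = 1 units
Formula: V = (4/3) * pi * r^3
r^3 = 1
(4/3) * 1 = 1.333333
V = 1.333333 * pi
V = 4.19
4.19 units^3


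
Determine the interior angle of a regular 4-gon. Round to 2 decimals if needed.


Shape: regular square (4 sides)
Formula: interior angle = (n - 2) * 180 / n
(n - 2) = 2
(n - 2) * 180 = 360
angle = 360 / 4
angle = 90
90 degrees


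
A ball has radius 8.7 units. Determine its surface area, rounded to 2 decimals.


Shape: sphere
Radius r = 8.7 units
Formula: SA = 4 * pi * r^2
r^2 = 75.69
SA = 4 * pi * 75.69
SA = 302.76 * pi
SA = 951.15
951.15 units^2


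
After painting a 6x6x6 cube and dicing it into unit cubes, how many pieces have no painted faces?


Large cube: 6 x 6 x 6, cut into unit cubes.
n = 6, so n - 2 = 4
Unpainted cubes form the interior (n - 2)^3 block.
(n - 2)^3 = 4^3 = 64
64 unit cubes


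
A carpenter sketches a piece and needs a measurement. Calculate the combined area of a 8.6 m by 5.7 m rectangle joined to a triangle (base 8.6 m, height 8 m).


Composite shape: rectangle + triangle
Rectangle area = 8.6 * 5.7 = 49.02
Triangle area = 0.5 * 8.6 * 8 = 34.4
Total = 49.02 + 34.4
Total = 83.42
83.42 m^2


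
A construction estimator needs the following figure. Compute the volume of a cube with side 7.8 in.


Shape: cube
Side s = 7.8 in
Formula: V = s^3
V = 7.8 * 7.8 * 7.8
V = 60.84 * 7.8
V = 474.552
474.552 in^3


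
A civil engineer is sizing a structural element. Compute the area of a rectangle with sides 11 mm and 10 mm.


Shape: rectangle
Length l = 11 mm, Width w = 10 mm
Formula: A = l * w
A = 11 * 10
A = 110
110 mm^2


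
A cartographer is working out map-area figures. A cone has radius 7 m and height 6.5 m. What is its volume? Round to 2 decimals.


Shape: cone
Radius r = 7 m, Height h = 6.5 m
Formula: V = (1/3) * pi * r^2 * h
r^2 = 49
pi * r^2 * h = pi * 49 * 6.5 = 318.5 * pi
V = 318.5 * pi / 3
V = 333.53
333.53 m^3


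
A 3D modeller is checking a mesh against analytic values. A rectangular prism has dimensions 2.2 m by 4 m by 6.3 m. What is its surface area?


Shape: rectangular prism
l = 2.2 m, w = 4 m, h = 6.3 m
Formula: SA = 2(lw + lh + wh)
lw = 8.8, lh = 13.86, wh = 25.2
lw + lh + wh = 47.86
SA = 2 * 47.86
SA = 95.72
95.72 m^2


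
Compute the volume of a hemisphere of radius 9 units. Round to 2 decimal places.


Shape: hemisphere (half of a sphere)
Radius r = 9 units
Formula: V = (1/2) * (4/3) * pi * r^3 = (2/3) * pi * r^3
r^3 = 729
(2/3) * 729 = 486
V = 486 * pi
V = 1526.81
1526.81 units^3


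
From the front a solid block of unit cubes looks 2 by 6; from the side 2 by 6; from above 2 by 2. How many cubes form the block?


Orthographic views of a solid rectangular block:
Front view 2 x 6 -> length = 2, height = 6
Side view 2 x 6 -> width = 2, height = 6 (consistent)
Top view 2 x 2 -> confirms length = 2, width = 2
The block is 2 x 2 x 6.
Total unit cubes = 2 * 2 * 6 = 24
24 unit cubes


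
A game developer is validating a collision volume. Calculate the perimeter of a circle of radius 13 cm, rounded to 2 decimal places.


Shape: circle
Radius r = 13 cm
Formula: C = 2 * pi * r
C = 2 * pi * 13
C = 26 * pi
C = 81.68
81.68 cm


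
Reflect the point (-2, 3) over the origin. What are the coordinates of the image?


Transformation: reflection
Original point: (-2, 3)
Rule for reflection through the origin: (x, y) -> (-x, -y)
Apply: (-2, 3) -> (2, -3)
(2, -3)


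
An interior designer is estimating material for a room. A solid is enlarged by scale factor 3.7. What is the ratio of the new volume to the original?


Linear scale factor k = 3.7
Rule: under a linear scaling by k, volumes scale by k^3.
k^3 = 3.7 * 3.7 * 3.7
k^3 = 13.69 * 3.7
k^3 = 50.653
Volume scales by a factor of 50.653.
50.653 (dimensionless)


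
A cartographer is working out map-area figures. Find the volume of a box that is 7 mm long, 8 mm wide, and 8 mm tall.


Shape: rectangular prism
l = 7 mm, w = 8 mm, h = 8 mm
Formula: V = l * w * h
V = 7 * 8 * 8
V = 56 * 8
V = 448
448 mm^3


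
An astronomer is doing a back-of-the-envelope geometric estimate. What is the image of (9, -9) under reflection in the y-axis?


Transformation: reflection
Original point: (9, -9)
Rule for reflection over the y-axis: (x, y) -> (-x, y)
Apply: (9, -9) -> (-9, -9)
(-9, -9)


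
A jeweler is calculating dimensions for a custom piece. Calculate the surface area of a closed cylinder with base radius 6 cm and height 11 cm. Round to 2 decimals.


Shape: closed cylinder
Radius r = 6 cm, Height h = 11 cm
Formula: SA = 2*pi*r^2 + 2*pi*r*h = 2*pi*r*(r + h)
r + h = 17
2 * r * (r + h) = 2 * 6 * 17 = 204
SA = 204 * pi
SA = 640.88
640.88 cm^2


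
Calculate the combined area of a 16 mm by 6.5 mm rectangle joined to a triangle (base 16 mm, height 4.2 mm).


Composite shape: rectangle + triangle
Rectangle area = 16 * 6.5 = 104
Triangle area = 0.5 * 16 * 4.2 = 33.6
Total = 104 + 33.6
Total = 137.6
137.6 mm^2


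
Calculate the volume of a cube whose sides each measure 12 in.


Shape: cube
Side s = 12 in
Formula: V = s^3
V = 12 * 12 * 12
V = 144 * 12
V = 1728
1728 in^3


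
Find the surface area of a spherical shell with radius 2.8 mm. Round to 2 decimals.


Shape: sphere
Radius r = 2.8 mm
Formula: SA = 4 * pi * r^2
r^2 = 7.84
SA = 4 * pi * 7.84
SA = 31.36 * pi
SA = 98.52
98.52 mm^2


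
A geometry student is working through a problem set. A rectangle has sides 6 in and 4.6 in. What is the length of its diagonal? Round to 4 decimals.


Shape: rectangle (diagonal via Pythagoras)
Sides: 6 in and 4.6 in
Formula: d = sqrt(l^2 + w^2)
l^2 = 36, w^2 = 21.16
l^2 + w^2 = 57.16
d = sqrt(57.16)
d = 7.5604
7.5604 in


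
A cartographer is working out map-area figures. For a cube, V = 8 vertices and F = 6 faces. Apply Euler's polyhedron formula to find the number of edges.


Polyhedron: cube
Euler's formula for convex polyhedra: V - E + F = 2
Given: V = 8 vertices and F = 6 faces
Solve for E:
E = V + F - 2 = 8 + 6 - 2 = 12
12 edges


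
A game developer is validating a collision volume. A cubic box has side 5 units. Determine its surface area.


Shape: cube
Side s = 5 units
A cube has 6 square faces.
Formula: SA = 6 * s^2
s^2 = 25
SA = 6 * 25
SA = 150
150 units^2


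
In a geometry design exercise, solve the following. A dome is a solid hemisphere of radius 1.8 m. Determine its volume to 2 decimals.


Shape: hemisphere (half of a sphere)
Radius r = 1.8 m
Formula: V = (1/2) * (4/3) * pi * r^3 = (2/3) * pi * r^3
r^3 = 5.832
(2/3) * 5.832 = 3.888
V = 3.888 * pi
V = 12.21
12.21 m^3


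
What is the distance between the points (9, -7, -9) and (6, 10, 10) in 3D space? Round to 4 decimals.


3D distance between two points
P1 = (9, -7, -9), P2 = (6, 10, 10)
Formula: d = sqrt((x2-x1)^2 + (y2-y1)^2 + (z2-z1)^2)
dx = 6 - 9 = -3
dy = 10 - -7 = 17
dz = 10 - -9 = 19
dx^2 + dy^2 + dz^2 = 9 + 289 + 361 = 659
d = sqrt(659)
d = 25.671
25.671 units


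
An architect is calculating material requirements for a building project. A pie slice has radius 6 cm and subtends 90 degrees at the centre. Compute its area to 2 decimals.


Shape: circular sector
Radius r = 6 cm, Angle = 90 degrees
Formula: A = (angle/360) * pi * r^2
r^2 = 36
Fraction of circle = 90/360
A = (90/360) * pi * 36
A = 9 * pi
A = 28.27
28.27 cm^2


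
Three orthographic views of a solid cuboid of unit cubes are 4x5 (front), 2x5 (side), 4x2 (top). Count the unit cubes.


Orthographic views of a solid rectangular block:
Front view 4 x 5 -> length = 4, height = 5
Side view 2 x 5 -> width = 2, height = 5 (consistent)
Top view 4 x 2 -> confirms length = 4, width = 2
The block is 4 x 2 x 5.
Total unit cubes = 4 * 2 * 5 = 40
40 unit cubes


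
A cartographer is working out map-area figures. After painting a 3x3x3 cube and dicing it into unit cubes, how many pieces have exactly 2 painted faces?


Large cube: 3 x 3 x 3, cut into unit cubes.
n = 3, so n - 2 = 1
Cubes with 2 painted faces lie along the edges, excluding corners.
A cube has 12 edges; each contributes (n - 2) = 1 such cubes.
Count = 12 * 1 = 12
12 unit cubes


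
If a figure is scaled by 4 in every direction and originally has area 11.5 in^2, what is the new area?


Linear scale factor k = 4
Original area = 11.5 in^2
Rule: under a linear scaling by k, areas scale by k^2.
k^2 = 4^2 = 16
New area = 11.5 * 16
New area = 184
184 in^2


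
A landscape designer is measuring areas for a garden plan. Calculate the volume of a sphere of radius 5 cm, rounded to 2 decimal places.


Shape: sphere
Radius r = 5 cm
Formula: V = (4/3) * pi * r^3
r^3 = 125
(4/3) * 125 = 166.666667
V = 166.666667 * pi
V = 523.6
523.6 cm^3


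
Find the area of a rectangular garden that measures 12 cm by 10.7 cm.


Shape: rectangle
Length l = 12 cm, Width w = 10.7 cm
Formula: A = l * w
A = 12 * 10.7
A = 128.4
128.4 cm^2


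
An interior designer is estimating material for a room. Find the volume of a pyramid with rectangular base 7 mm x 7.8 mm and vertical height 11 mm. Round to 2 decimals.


Shape: rectangular pyramid
Base: 7 mm x 7.8 mm, Height h = 11 mm
Formula: V = (1/3) * base_area * h
base_area = 7 * 7.8 = 54.6
base_area * h = 54.6 * 11 = 600.6
V = 600.6 / 3
V = 200.2
200.2 mm^3


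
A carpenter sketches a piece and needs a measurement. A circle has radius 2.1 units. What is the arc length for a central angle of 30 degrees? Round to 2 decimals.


Shape: circular arc
Radius r = 2.1 units, Angle = 30 degrees
Formula: L = (angle/360) * 2 * pi * r
2 * pi * r = 4.2 * pi
L = (30/360) * 4.2 * pi
L = 0.35 * pi
L = 1.1
1.1 units


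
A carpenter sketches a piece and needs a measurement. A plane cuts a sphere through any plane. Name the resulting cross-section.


Solid: sphere
Cutting plane: through any plane
Visualize the intersection of the plane with the solid's surface.
The boundary of the cut region is a circle.
circle


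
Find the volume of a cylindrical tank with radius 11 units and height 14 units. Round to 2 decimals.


Shape: cylinder
Radius r = 11 units, Height h = 14 units
Formula: V = pi * r^2 * h
r^2 = 121
V = pi * 121 * 14
V = 1694 * pi
V = 5321.86
5321.86 units^3


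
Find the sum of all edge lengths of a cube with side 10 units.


Shape: cube
Side s = 10 units
A cube has 12 edges, all equal.
Formula: total edge length = 12 * s
Total = 12 * 10
Total = 120
120 units


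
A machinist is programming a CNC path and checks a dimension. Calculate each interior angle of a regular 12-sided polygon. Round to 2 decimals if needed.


Shape: regular dodecagon (12 sides)
Formula: interior angle = (n - 2) * 180 / n
(n - 2) = 10
(n - 2) * 180 = 1800
angle = 1800 / 12
angle = 150
150 degrees


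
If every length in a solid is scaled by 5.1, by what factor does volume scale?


Linear scale factor k = 5.1
Rule: under a linear scaling by k, volumes scale by k^3.
k^3 = 5.1 * 5.1 * 5.1
k^3 = 26.01 * 5.1
k^3 = 132.651
Volume scales by a factor of 132.651.
132.651 (dimensionless)


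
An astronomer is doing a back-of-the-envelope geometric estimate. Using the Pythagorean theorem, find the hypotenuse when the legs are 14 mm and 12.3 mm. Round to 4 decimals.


Shape: right triangle
Legs a = 14 mm, b = 12.3 mm
Formula: c = sqrt(a^2 + b^2)
a^2 = 196, b^2 = 151.29
a^2 + b^2 = 347.29
c = sqrt(347.29)
c = 18.6357
18.6357 mm


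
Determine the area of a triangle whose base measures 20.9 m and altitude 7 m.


Shape: triangle
Base b = 20.9 m, Height h = 7 m
Formula: A = (1/2) * b * h
A = 0.5 * 20.9 * 7
A = 0.5 * 146.3
A = 73.15
73.15 m^2


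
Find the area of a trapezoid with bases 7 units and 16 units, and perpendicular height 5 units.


Shape: trapezoid
Parallel sides a = 7 units, b = 16 units; Height h = 5 units
Formula: A = (a + b) * h / 2
a + b = 7 + 16 = 23
A = 23 * 5 / 2
A = 115 / 2
A = 57.5
57.5 units^2


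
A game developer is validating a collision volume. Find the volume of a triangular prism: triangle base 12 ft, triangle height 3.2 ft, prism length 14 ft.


Shape: triangular prism
Triangle base = 12 ft, triangle height = 3.2 ft, prism length L = 14 ft
Formula: V = (1/2 * b * h_tri) * L
Cross-section area = 0.5 * 12 * 3.2 = 19.2
V = 19.2 * 14
V = 268.8
268.8 ft^3


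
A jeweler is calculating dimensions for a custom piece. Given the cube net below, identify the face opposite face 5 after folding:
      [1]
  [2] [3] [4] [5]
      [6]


Net: cross layout. Take square 3 as the base (bottom).
Fold the four squares in the horizontal row up around 3: 2 -> left, 4 -> right, 5 wraps to the top.
Fold 1 and 6 up from 3: 1 -> back, 6 -> front.
Opposite pairs are therefore: (1, 6), (2, 4), (3, 5).
Face 5 is opposite face 3.
face 3


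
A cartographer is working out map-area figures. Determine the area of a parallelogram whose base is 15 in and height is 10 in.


Shape: parallelogram
Base b = 15 in, Height h = 10 in
Formula: A = b * h
A = 15 * 10
A = 150
150 in^2


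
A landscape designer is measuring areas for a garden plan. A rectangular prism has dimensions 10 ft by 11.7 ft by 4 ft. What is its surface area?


Shape: rectangular prism
l = 10 ft, w = 11.7 ft, h = 4 ft
Formula: SA = 2(lw + lh + wh)
lw = 117, lh = 40, wh = 46.8
lw + lh + wh = 203.8
SA = 2 * 203.8
SA = 407.6
407.6 ft^2


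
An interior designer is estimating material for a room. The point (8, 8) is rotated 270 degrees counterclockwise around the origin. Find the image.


Transformation: rotation about the origin
Original point: (8, 8)
Rule for 270 deg counterclockwise: (x, y) -> (y, -x)
Apply: (8, 8) -> (8, -8)
(8, -8)


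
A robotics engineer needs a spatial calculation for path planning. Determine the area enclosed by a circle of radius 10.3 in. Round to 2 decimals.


Shape: circle
Radius r = 10.3 in
Formula: A = pi * r^2
r^2 = 10.3^2 = 106.09
A = pi * 106.09
A = 333.29
333.29 in^2


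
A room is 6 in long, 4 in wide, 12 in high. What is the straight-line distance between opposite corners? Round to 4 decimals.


Shape: rectangular box (space diagonal)
l = 6 in, w = 4 in, h = 12 in
Visualize: the diagonal of the base, then a right triangle with that diagonal and the height.
Formula: d = sqrt(l^2 + w^2 + h^2)
l^2 + w^2 + h^2 = 36 + 16 + 144 = 196
d = sqrt(196)
d = 14.0
14 in


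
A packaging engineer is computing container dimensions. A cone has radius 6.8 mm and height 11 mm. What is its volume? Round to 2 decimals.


Shape: cone
Radius r = 6.8 mm, Height h = 11 mm
Formula: V = (1/3) * pi * r^2 * h
r^2 = 46.24
pi * r^2 * h = pi * 46.24 * 11 = 508.64 * pi
V = 508.64 * pi / 3
V = 532.65
532.65 mm^3


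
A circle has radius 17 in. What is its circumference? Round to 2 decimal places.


Shape: circle
Radius r = 17 in
Formula: C = 2 * pi * r
C = 2 * pi * 17
C = 34 * pi
C = 106.81
106.81 in


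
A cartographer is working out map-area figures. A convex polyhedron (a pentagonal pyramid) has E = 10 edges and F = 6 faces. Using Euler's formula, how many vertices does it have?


Polyhedron: pentagonal pyramid
Euler's formula for convex polyhedra: V - E + F = 2
Given: E = 10 edges and F = 6 faces
Solve for V:
V = 2 + E - F = 2 + 10 - 6 = 6
6 vertices


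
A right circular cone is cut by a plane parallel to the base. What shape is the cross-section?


Solid: right circular cone
Cutting plane: parallel to the base
Visualize the intersection of the plane with the solid's surface.
The boundary of the cut region is a circle.
circle


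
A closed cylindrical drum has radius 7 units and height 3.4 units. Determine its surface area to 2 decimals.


Shape: closed cylinder
Radius r = 7 units, Height h = 3.4 units
Formula: SA = 2*pi*r^2 + 2*pi*r*h = 2*pi*r*(r + h)
r + h = 10.4
2 * r * (r + h) = 2 * 7 * 10.4 = 145.6
SA = 145.6 * pi
SA = 457.42
457.42 units^2


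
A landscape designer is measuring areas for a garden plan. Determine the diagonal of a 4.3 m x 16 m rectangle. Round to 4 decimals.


Shape: rectangle (diagonal via Pythagoras)
Sides: 4.3 m and 16 m
Formula: d = sqrt(l^2 + w^2)
l^2 = 18.49, w^2 = 256
l^2 + w^2 = 274.49
d = sqrt(274.49)
d = 16.5677
16.5677 m


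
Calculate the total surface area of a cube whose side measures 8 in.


Shape: cube
Side s = 8 in
A cube has 6 square faces.
Formula: SA = 6 * s^2
s^2 = 64
SA = 6 * 64
SA = 384
384 in^2


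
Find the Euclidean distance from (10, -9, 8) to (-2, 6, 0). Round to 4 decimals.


3D distance between two points
P1 = (10, -9, 8), P2 = (-2, 6, 0)
Formula: d = sqrt((x2-x1)^2 + (y2-y1)^2 + (z2-z1)^2)
dx = -2 - 10 = -12
dy = 6 - -9 = 15
dz = 0 - 8 = -8
dx^2 + dy^2 + dz^2 = 144 + 225 + 64 = 433
d = sqrt(433)
d = 20.8087
20.8087 units


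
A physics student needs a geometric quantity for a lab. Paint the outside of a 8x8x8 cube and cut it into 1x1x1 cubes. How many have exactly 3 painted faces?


Large cube: 8 x 8 x 8, cut into unit cubes.
Cubes with 3 painted faces are at the corners. A cube always has 8 corners.
Count = 8
8 unit cubes


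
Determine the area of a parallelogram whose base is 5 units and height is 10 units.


Shape: parallelogram
Base b = 5 units, Height h = 10 units
Formula: A = b * h
A = 5 * 10
A = 50
50 units^2


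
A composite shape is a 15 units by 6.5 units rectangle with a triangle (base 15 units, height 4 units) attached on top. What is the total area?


Composite shape: rectangle + triangle
Rectangle area = 15 * 6.5 = 97.5
Triangle area = 0.5 * 15 * 4 = 30
Total = 97.5 + 30
Total = 127.5
127.5 units^2


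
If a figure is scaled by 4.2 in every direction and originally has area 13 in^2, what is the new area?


Linear scale factor k = 4.2
Original area = 13 in^2
Rule: under a linear scaling by k, areas scale by k^2.
k^2 = 4.2^2 = 17.64
New area = 13 * 17.64
New area = 229.32
229.32 in^2


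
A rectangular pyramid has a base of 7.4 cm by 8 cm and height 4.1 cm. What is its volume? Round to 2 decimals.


Shape: rectangular pyramid
Base: 7.4 cm x 8 cm, Height h = 4.1 cm
Formula: V = (1/3) * base_area * h
base_area = 7.4 * 8 = 59.2
base_area * h = 59.2 * 4.1 = 242.72
V = 242.72 / 3
V = 80.91
80.91 cm^3
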